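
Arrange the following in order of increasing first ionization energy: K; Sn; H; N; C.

K, Sn, C, H, N

H is in period 1, group 1; C is in period 2, group 14; N is in period 2, group 15; K is in period 4, group 1; Sn is in period 5, group 14.
Removing the outermost electron gets harder across a period and easier down a group.
These span different periods and groups, so the two trends combine.
Sn > K: period and group pull opposite ways; the across-period shift dominates (709 vs 419 kJ/mol).
C > Sn: they share group 14; the group trend gives C the larger value.
H > C: period and group pull opposite ways; the down-group shift dominates (1312 vs 1086 kJ/mol).
N > H: period and group pull opposite ways; the across-period shift dominates (1402 vs 1312 kJ/mol).
Tabulated first ionization energy (kJ/mol): H 1312, C 1086, N 1402, K 419, Sn 709.
So from lowest to highest: K < Sn < C < H < N.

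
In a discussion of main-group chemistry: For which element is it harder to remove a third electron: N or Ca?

IE_3 is the cost of taking one more electron from the +2 cation: N²⁺ still has 3 valence electrons; Ca²⁺ is the bare [Ar] core.
Pulling an electron out of a noble-gas core costs far more than removing a remaining valence electron, so Ca sits at the high end of IE_3.
Approximate IE_3 values (kJ/mol): N 4578, Ca 4912.
So the third ionization energies run N < Ca.

Ca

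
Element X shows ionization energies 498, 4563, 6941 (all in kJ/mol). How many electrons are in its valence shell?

Look for the largest jump between consecutive ionization energies: IE2/IE1 ≈ 9.2, far larger than any earlier ratio.
That jump marks the point where a core electron is being removed. So the atom has 1 valence electron.

1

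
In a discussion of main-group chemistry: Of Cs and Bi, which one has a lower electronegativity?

Cs is in period 6, group 1; Bi is in period 6, group 15.
EN rises left→right (higher Z_eff, smaller atoms) and falls top→bottom (larger, more shielded atoms).
All lie in period 6, so electronegativity increases left to right.
So Cs has the lower electronegativity (Cs < Bi).

Cs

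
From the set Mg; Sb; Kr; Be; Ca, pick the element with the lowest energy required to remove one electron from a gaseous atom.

Be is in period 2, group 2; Mg is in period 3, group 2; Ca is in period 4, group 2; Kr is in period 4, group 18; Sb is in period 5, group 15.
Removing the outermost electron gets harder across a period and easier down a group.
These span different periods and groups, so the two trends combine.
Mg > Ca: Mg sits above Ca in group 2, so the down-group effect alone puts Mg higher.
Sb > Mg: the two effects oppose for this pair; the across-period effect wins (831 vs 738 kJ/mol).
Be > Sb: period and group pull opposite ways; the down-group shift dominates (900 vs 831 kJ/mol).
Kr > Be: period and group pull opposite ways; the across-period shift dominates (1351 vs 900 kJ/mol).
For reference (kJ/mol): Be 900, Mg 738, Ca 590, Kr 1351, Sb 831.
The lowest energy required to remove one electron from a gaseous atom among these belongs to Ca.

Ca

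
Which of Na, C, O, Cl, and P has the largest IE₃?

After 2 electrons have been removed, what remains? Na²⁺ is already 1 electron into the core; C²⁺ still has 2 valence electrons; O²⁺ still has 4 valence electrons; Cl²⁺ still has 5 valence electrons; P²⁺ still has 3 valence electrons.
Pulling an electron out of a noble-gas core costs far more than removing a remaining valence electron, so Na sits at the high end of IE_3.
Valence configurations: C²⁺ [He]2s², O²⁺ [He]2s²2p², Cl²⁺ [Ne]3s²3p³, P²⁺ [Ne]3s²3p¹.
Approximate IE_3 values (kJ/mol): Na 6910, C 4620, O 5300, Cl 3822, P 2914.
Overall IE_3 order: P < Cl < C < O < Na.

Na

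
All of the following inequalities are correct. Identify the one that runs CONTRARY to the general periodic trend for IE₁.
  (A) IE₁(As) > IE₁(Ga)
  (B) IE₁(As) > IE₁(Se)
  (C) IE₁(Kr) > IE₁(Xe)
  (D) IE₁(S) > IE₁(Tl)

(B)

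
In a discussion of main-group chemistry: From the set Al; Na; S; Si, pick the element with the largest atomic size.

Na

Na is in period 3, group 1; Al is in period 3, group 13; Si is in period 3, group 14; S is in period 3, group 16.
Across a period the added protons contract the valence shell; down a group each new principal shell makes the atom larger.
All lie in period 3, so atomic radius increases right to left.
The largest atomic size among these belongs to Na.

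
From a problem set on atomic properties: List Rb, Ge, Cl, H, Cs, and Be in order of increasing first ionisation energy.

First ionization energy rises across a period (greater Z_eff holds electrons more tightly) and falls down a group (valence electrons are farther from the nucleus).
Here both period and group differ, so the two effects have to be weighed against each other.
Rb > Cs: Rb sits above Cs in group 1, so the down-group effect alone puts Rb higher.
Ge > Rb: relative to Rb, both the across-period and down-group shifts push Ge's first ionization energy up.
Be > Ge: period and group pull opposite ways; the down-group shift dominates (900 vs 762 kJ/mol).
Cl > Be: the two effects oppose for this pair; the across-period effect wins (1251 vs 900 kJ/mol).
H > Cl: the two effects oppose for this pair; the down-group effect wins (1312 vs 1251 kJ/mol).
Approximate values (kJ/mol): H 1312, Be 900, Cl 1251, Ge 762, Rb 403, Cs 376.
So from lowest to highest: Cs < Rb < Ge < Be < Cl < H.

Cs, Rb, Ge, Be, Cl, H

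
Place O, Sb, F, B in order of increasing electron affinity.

B is in period 2, group 13; O is in period 2, group 16; F is in period 2, group 17; Sb is in period 5, group 15.
Atoms with high Z_eff and room in the valence shell (especially the halogens) have the most exothermic electron affinities.
These span different periods and groups, so the two trends combine.
Sb > B: period and group pull opposite ways; the across-period shift dominates (103 vs 27 kJ/mol).
O > Sb: relative to Sb, both the across-period and down-group shifts push O's electron affinity up.
F > O: F lies to the right of O in period 2, so the across-period effect alone puts F higher.
For reference (kJ/mol): B 27, O 141, F 328, Sb 103.
So from lowest to highest: B < Sb < O < F.

B, Sb, O, F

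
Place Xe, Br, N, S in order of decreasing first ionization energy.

N > Xe > Br > S

N is in period 2, group 15; S is in period 3, group 16; Br is in period 4, group 17; Xe is in period 5, group 18.
Across a period the outer electron is held more tightly (higher IE₁); down a group it sits in a higher shell, more shielded, and comes off more easily.
A diagonal step moves right (one effect) and down (the opposite effect) at once.
Br > S: the two effects oppose for this pair; the across-period effect wins (1140 vs 1000 kJ/mol).
Xe > Br: the two effects oppose for this pair; the across-period effect wins (1170 vs 1140 kJ/mol).
N > Xe: the two effects oppose for this pair; the down-group effect wins (1402 vs 1170 kJ/mol).
For reference (kJ/mol): N 1402, S 1000, Br 1140, Xe 1170.
So from highest to lowest: N > Xe > Br > S.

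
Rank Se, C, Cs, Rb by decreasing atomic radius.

Cs > Rb > Se > C

C is in period 2, group 14; Se is in period 4, group 16; Rb is in period 5, group 1; Cs is in period 6, group 1.
Across a period the added protons contract the valence shell; down a group each new principal shell makes the atom larger.
Here both period and group differ, so the two effects have to be weighed against each other.
Se > C: period and group pull opposite ways; the down-group shift dominates (116 vs 75 pm).
Rb > Se: both effects reinforce here, so Rb is clearly the larger of the two.
Cs > Rb: Cs sits below Rb in group 1, so the down-group effect alone puts Cs larger.
For reference (pm): C 75, Se 116, Rb 210, Cs 232.
So from largest to smallest: Cs > Rb > Se > C.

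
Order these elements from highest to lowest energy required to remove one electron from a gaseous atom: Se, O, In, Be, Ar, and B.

Be is in period 2, group 2; B is in period 2, group 13; O is in period 2, group 16; Ar is in period 3, group 18; Se is in period 4, group 16; In is in period 5, group 13.
Across a period the outer electron is held more tightly (higher IE₁); down a group it sits in a higher shell, more shielded, and comes off more easily.
These span different periods and groups, so the two trends combine.
B > In: they share group 13; the group trend gives B the larger value.
Be > B: this pair runs against the simple trend — see the exception note.
Se > Be: period and group pull opposite ways; the across-period shift dominates (941 vs 900 kJ/mol).
O > Se: O sits above Se in group 16, so the down-group effect alone puts O higher.
Ar > O: the two effects oppose for this pair; the across-period effect wins (1521 vs 1314 kJ/mol).
Note the exception: Be has a higher first ionization energy than B, contrary to the simple trend — removing B's lone 2p electron is easier than breaking Be's filled 2s².
Approximate values (kJ/mol): Be 900, B 801, O 1314, Ar 1521, Se 941, In 558.
So from highest to lowest: Ar > O > Se > Be > B > In.

Ar > O > Se > Be > B > In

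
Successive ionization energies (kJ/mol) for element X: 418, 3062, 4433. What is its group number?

Group 1

Look for the largest jump between consecutive ionization energies: IE2/IE1 ≈ 7.3, far larger than any earlier ratio.
That jump marks the point where a core electron is being removed. So the atom has 1 valence electron.
A main-group element with 1 valence electron is in group 1.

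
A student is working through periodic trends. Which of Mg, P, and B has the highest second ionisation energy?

B

The second ionization energy removes an electron from the +1 ion. For each element: Mg⁺ still has 1 valence electron; P⁺ still has 4 valence electrons; B⁺ still has 2 valence electrons.
All are still removing valence electrons, so compare the +1 ions as you would atoms: IE_2 generally rises across a period (higher Z_eff) and falls down a group (larger shell), subject to the usual subshell exceptions.
Valence configurations: Mg⁺ [Ne]3s¹, P⁺ [Ne]3s²3p², B⁺ [He]2s².
Approximate IE_2 values (kJ/mol): Mg 1451, P 1907, B 2427.
Putting it together, IE_2: Mg < P < B.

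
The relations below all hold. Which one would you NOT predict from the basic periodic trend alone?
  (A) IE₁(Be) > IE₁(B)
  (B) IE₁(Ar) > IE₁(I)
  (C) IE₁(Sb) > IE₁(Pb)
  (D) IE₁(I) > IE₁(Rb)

The general trend: first ionisation energy increases across a period and decreases down a group.
(A) Be (period 2, group 2) vs B (period 2, group 13): the stated order contradicts the simple trend.
(B) Ar (period 3, group 18) vs I (period 5, group 17): the stated order agrees with the simple trend.
(C) Sb (period 5, group 15) vs Pb (period 6, group 14): the stated order agrees with the simple trend.
(D) I (period 5, group 17) vs Rb (period 5, group 1): the stated order agrees with the simple trend.
The exception is (A): removing B's lone 2p electron is easier than breaking Be's filled 2s².

(A)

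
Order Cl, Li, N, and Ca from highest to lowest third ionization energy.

Li, Ca, N, Cl

Consider each +2 ion: Cl²⁺ still has 5 valence electrons; Li²⁺ is already 1 electron into the core; N²⁺ still has 3 valence electrons; Ca²⁺ is the bare [Ar] core.
Breaking into a closed-shell core is much more expensive than removing a leftover valence electron — Ca and Li have the largest IE_3 here.
Valence configurations: Cl²⁺ [Ne]3s²3p³, N²⁺ [He]2s²2p¹.
Tabulated IE_3 (kJ/mol): Cl 3822, Li 11815, N 4578, Ca 4912.
Putting it together, IE_3: Cl < N < Ca < Li.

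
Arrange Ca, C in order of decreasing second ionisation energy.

C > Ca

IE_2 is the cost of taking one more electron from the +1 cation: Ca⁺ still has 1 valence electron; C⁺ still has 3 valence electrons.
All are still removing valence electrons, so compare the +1 ions as you would atoms: IE_2 generally rises across a period (higher Z_eff) and falls down a group (larger shell), subject to the usual subshell exceptions.
Valence configurations: Ca⁺ [Ar]4s¹, C⁺ [He]2s²2p¹.
The numbers (kJ/mol): Ca 1145, C 2353.
So the second ionization energies run Ca < C.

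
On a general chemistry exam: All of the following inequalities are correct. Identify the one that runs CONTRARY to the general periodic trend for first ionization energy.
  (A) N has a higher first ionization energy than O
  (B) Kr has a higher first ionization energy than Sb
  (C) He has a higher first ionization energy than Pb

(A)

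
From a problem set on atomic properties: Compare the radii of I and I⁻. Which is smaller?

Forming I⁻ adds 1 electron to I. More electron–electron repulsion in the same shell, with unchanged nuclear charge, lets the cloud expand.
An anion is larger than its parent atom: I⁻ > I.

I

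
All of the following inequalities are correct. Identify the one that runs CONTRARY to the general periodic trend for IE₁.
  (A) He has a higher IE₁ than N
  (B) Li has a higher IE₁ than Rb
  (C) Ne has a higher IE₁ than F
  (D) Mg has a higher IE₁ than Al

(D)

The general trend: IE₁ increases across a period and decreases down a group.
(A) He (period 1, group 18) vs N (period 2, group 15): the stated order agrees with the simple trend.
(B) Li (period 2, group 1) vs Rb (period 5, group 1): the stated order agrees with the simple trend.
(C) Ne (period 2, group 18) vs F (period 2, group 17): the stated order agrees with the simple trend.
(D) Mg (period 3, group 2) vs Al (period 3, group 13): the stated order contradicts the simple trend.
The exception is (D): Al's single 3p electron is easier to remove than one from Mg's filled 3s².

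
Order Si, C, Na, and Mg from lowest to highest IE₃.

Si < C < Na < Mg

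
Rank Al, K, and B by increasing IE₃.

Al < B < K

After 2 electrons have been removed, what remains? Al²⁺ still has 1 valence electron; K²⁺ is already 1 electron into the core; B²⁺ still has 1 valence electron.
Core electrons are held far more tightly than valence electrons, so K tops the IE_3 order.
Valence configurations: Al²⁺ [Ne]3s¹, B²⁺ [He]2s¹.
The numbers (kJ/mol): Al 2745, K 4420, B 3660.
Hence IE_3: Al < B < K.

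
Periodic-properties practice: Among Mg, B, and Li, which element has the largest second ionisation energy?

Li

After 1 electron has been removed, what remains? Mg⁺ still has 1 valence electron; B⁺ still has 2 valence electrons; Li⁺ is the bare [He] core.
Breaking into a closed-shell core is much more expensive than removing a leftover valence electron — Li has the largest IE_2 here.
Valence configurations: Mg⁺ [Ne]3s¹, B⁺ [He]2s².
Approximate IE_2 values (kJ/mol): Mg 1451, B 2427, Li 7298.
So the second ionization energies run Mg < B < Li.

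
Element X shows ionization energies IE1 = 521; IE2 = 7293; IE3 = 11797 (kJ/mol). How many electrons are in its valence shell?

Look for the largest jump between consecutive ionization energies: IE2/IE1 ≈ 14.0, far larger than any earlier ratio.
That jump marks the point where a core electron is being removed. So the atom has 1 valence electron.

1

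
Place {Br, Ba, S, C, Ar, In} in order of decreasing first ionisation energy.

C is in period 2, group 14; S is in period 3, group 16; Ar is in period 3, group 18; Br is in period 4, group 17; In is in period 5, group 13; Ba is in period 6, group 2.
First ionization energy rises across a period (greater Z_eff holds electrons more tightly) and falls down a group (valence electrons are farther from the nucleus).
Neither a single period nor a single group — weigh both effects.
In > Ba: both effects reinforce here, so In is clearly the higher of the two.
S > In: relative to In, both the across-period and down-group shifts push S's first ionization energy up.
C > S: the two effects oppose for this pair; the down-group effect wins (1086 vs 1000 kJ/mol).
Br > C: period and group pull opposite ways; the across-period shift dominates (1140 vs 1086 kJ/mol).
Ar > Br: relative to Br, both the across-period and down-group shifts push Ar's first ionization energy up.
Tabulated first ionization energy (kJ/mol): C 1086, S 1000, Ar 1521, Br 1140, In 558, Ba 503.
So from highest to lowest: Ar > Br > C > S > In > Ba.

Ar > Br > C > S > In > Ba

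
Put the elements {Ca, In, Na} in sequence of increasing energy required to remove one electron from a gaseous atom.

Na is in period 3, group 1; Ca is in period 4, group 2; In is in period 5, group 13.
IE₁ increases left→right with effective nuclear charge and decreases top→bottom as the valence shell moves farther out.
These sit on a diagonal, where the across-period and down-group effects partly cancel.
In > Na: the two effects oppose for this pair; the across-period effect wins (558 vs 496 kJ/mol).
Ca > In: the two effects oppose for this pair; the down-group effect wins (590 vs 558 kJ/mol).
Tabulated first ionization energy (kJ/mol): Na 496, Ca 590, In 558.
So from lowest to highest: Na < In < Ca.

Na, In, Ca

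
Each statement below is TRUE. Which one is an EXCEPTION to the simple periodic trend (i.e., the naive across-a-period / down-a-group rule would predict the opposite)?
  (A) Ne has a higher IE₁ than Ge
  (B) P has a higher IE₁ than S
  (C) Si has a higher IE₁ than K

(B)

The general trend: IE₁ increases across a period and decreases down a group.
(A) Ne (period 2, group 18) vs Ge (period 4, group 14): the stated order agrees with the simple trend.
(B) P (period 3, group 15) vs S (period 3, group 16): the stated order contradicts the simple trend.
(C) Si (period 3, group 14) vs K (period 4, group 1): the stated order agrees with the simple trend.
The exception is (B): S (3p⁴) ionizes more easily than half-filled P (3p³) because the paired 3p electron in S is pushed out by e⁻–e⁻ repulsion.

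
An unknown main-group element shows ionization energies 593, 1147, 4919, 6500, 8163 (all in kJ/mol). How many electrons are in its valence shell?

2

Look for the largest jump between consecutive ionization energies: IE3/IE2 ≈ 4.3, far larger than any earlier ratio.
That jump marks the point where a core electron is being removed. So the atom has 2 valence electrons.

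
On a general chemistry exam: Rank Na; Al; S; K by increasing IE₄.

Consider each +3 ion: Na³⁺ is already 2 electrons into the core; Al³⁺ is the bare [Ne] core; S³⁺ still has 3 valence electrons; K³⁺ is already 2 electrons into the core.
Pulling an electron out of a noble-gas core costs far more than removing a remaining valence electron, so K, Na and Al sit at the high end of IE_4.
The numbers (kJ/mol): Na 9543, Al 11577, S 4556, K 5877.
So the fourth ionization energies run S < K < Na < Al.

S, K, Na, Al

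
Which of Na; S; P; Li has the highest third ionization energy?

Li

After 2 electrons have been removed, what remains? Na²⁺ is already 1 electron into the core; S²⁺ still has 4 valence electrons; P²⁺ still has 3 valence electrons; Li²⁺ is already 1 electron into the core.
Breaking into a closed-shell core is much more expensive than removing a leftover valence electron — Na and Li have the largest IE_3 here.
Valence configurations: S²⁺ [Ne]3s²3p², P²⁺ [Ne]3s²3p¹.
Tabulated IE_3 (kJ/mol): Na 6910, S 3357, P 2914, Li 11815.
Putting it together, IE_3: P < S < Na < Li.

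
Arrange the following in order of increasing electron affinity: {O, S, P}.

P < O < S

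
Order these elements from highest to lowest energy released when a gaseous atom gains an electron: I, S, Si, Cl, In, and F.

Cl > F > I > S > Si > In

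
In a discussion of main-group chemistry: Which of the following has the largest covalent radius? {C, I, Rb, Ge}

Rb

C is in period 2, group 14; Ge is in period 4, group 14; Rb is in period 5, group 1; I is in period 5, group 17.
Across a period the added protons contract the valence shell; down a group each new principal shell makes the atom larger.
Neither a single period nor a single group — weigh both effects.
Ge > C: Ge sits below C in group 14, so the down-group effect alone puts Ge larger.
I > Ge: period and group pull opposite ways; the down-group shift dominates (133 vs 121 pm).
Rb > I: both are in period 5; the period trend gives Rb the larger value.
Approximate values (pm): C 75, Ge 121, Rb 210, I 133.
The largest covalent radius among these belongs to Rb.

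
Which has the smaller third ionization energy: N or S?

S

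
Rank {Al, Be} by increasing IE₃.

Al < Be

Consider each +2 ion: Al²⁺ still has 1 valence electron; Be²⁺ is the bare [He] core.
Pulling an electron out of a noble-gas core costs far more than removing a remaining valence electron, so Be sits at the high end of IE_3.
Tabulated IE_3 (kJ/mol): Al 2745, Be 14849.
Overall IE_3 order: Al < Be.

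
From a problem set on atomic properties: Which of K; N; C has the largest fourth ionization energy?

N

After 3 electrons have been removed, what remains? K³⁺ is already 2 electrons into the core; N³⁺ still has 2 valence electrons; C³⁺ still has 1 valence electron.
Usually core removal costs more than valence removal, but here the competition is close: a tightly held n=2 valence electron can cost more to remove than an n=3 core electron, so the actual values have to decide it.
Valence configurations: N³⁺ [He]2s², C³⁺ [He]2s¹.
Approximate IE_4 values (kJ/mol): K 5877, N 7475, C 6223.
Overall IE_4 order: K < C < N.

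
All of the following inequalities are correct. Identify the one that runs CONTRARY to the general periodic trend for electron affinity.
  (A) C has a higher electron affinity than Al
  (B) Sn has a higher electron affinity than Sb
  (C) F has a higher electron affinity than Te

(B)

The general trend: electron affinity increases across a period and decreases down a group.
(A) C (period 2, group 14) vs Al (period 3, group 13): the stated order agrees with the simple trend.
(B) Sn (period 5, group 14) vs Sb (period 5, group 15): the stated order contradicts the simple trend.
(C) F (period 2, group 17) vs Te (period 5, group 16): the stated order agrees with the simple trend.
The exception is (B): adding an electron to Sb's half-filled 5p³ is unfavourable, so Sn has the more exothermic EA.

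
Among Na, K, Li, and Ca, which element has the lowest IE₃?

K

The third ionization energy removes an electron from the +2 ion. For each element: Na²⁺ is already 1 electron into the core; K²⁺ is already 1 electron into the core; Li²⁺ is already 1 electron into the core; Ca²⁺ is the bare [Ar] core.
All of these are removing an electron from a noble-gas core or deeper; the smaller core (lower principal quantum number) is held far more tightly, and within a period the higher nuclear charge binds the same core more tightly.
Tabulated IE_3 (kJ/mol): Na 6910, K 4420, Li 11815, Ca 4912.
Overall IE_3 order: K < Ca < Na < Li.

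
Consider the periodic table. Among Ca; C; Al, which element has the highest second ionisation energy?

C

Consider each +1 ion: Ca⁺ still has 1 valence electron; C⁺ still has 3 valence electrons; Al⁺ still has 2 valence electrons.
All are still removing valence electrons, so compare the +1 ions as you would atoms: IE_2 generally rises across a period (higher Z_eff) and falls down a group (larger shell), subject to the usual subshell exceptions.
Valence configurations: Ca⁺ [Ar]4s¹, C⁺ [He]2s²2p¹, Al⁺ [Ne]3s².
The numbers (kJ/mol): Ca 1145, C 2353, Al 1817.
So the second ionization energies run Ca < Al < C.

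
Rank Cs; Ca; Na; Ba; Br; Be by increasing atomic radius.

Be is in period 2, group 2; Na is in period 3, group 1; Ca is in period 4, group 2; Br is in period 4, group 17; Cs is in period 6, group 1; Ba is in period 6, group 2.
Atomic radius shrinks across a period as nuclear charge pulls the same shell inward, and grows down a group as new shells are added.
These span different periods and groups, so the two trends combine.
Br > Be: period and group pull opposite ways; the down-group shift dominates (114 vs 102 pm).
Na > Br: period and group pull opposite ways; the across-period shift dominates (155 vs 114 pm).
Ca > Na: the two effects oppose for this pair; the down-group effect wins (171 vs 155 pm).
Ba > Ca: they share group 2; the group trend gives Ba the larger value.
Cs > Ba: Cs lies to the left of Ba in period 6, so the across-period effect alone puts Cs larger.
Approximate values (pm): Be 102, Na 155, Ca 171, Br 114, Cs 232, Ba 196.
So from smallest to largest: Be < Br < Na < Ca < Ba < Cs.

Be < Br < Na < Ca < Ba < Cs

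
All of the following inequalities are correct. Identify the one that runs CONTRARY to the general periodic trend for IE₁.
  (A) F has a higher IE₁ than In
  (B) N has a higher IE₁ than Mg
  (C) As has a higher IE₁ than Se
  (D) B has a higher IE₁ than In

(C)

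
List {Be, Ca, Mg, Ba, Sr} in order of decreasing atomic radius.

Ba, Sr, Ca, Mg, Be

Moving right in a period, electrons are added to the same shell under a stronger nuclear pull, so atoms get smaller; moving down, a new shell is opened and atoms get larger.
All are in group 2, so atomic radius increases down the group.
So from largest to smallest: Ba > Sr > Ca > Mg > Be.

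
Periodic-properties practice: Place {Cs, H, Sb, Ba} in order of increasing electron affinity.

Ba, Cs, H, Sb

H is in period 1, group 1; Sb is in period 5, group 15; Cs is in period 6, group 1; Ba is in period 6, group 2.
Adding an electron releases more energy for atoms nearer the top right (short of the noble gases).
Neither a single period nor a single group — weigh both effects.
Cs > Ba: this pair runs against the simple trend — see the exception note.
H > Cs: they share group 1; the group trend gives H the larger value.
Sb > H: period and group pull opposite ways; the across-period shift dominates (103 vs 73 kJ/mol).
Note the exception: Cs has a higher electron affinity than Ba, contrary to the simple trend — adding an electron to Ba (ns²) has to open a new, higher-energy np subshell, which is unfavourable.
Approximate values (kJ/mol): H 73, Sb 103, Cs 46, Ba 14.
So from lowest to highest: Ba < Cs < H < Sb.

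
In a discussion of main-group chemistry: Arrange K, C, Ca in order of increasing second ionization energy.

After 1 electron has been removed, what remains? K⁺ is the bare [Ar] core; C⁺ still has 3 valence electrons; Ca⁺ still has 1 valence electron.
Breaking into a closed-shell core is much more expensive than removing a leftover valence electron — K has the largest IE_2 here.
Valence configurations: C⁺ [He]2s²2p¹, Ca⁺ [Ar]4s¹.
The numbers (kJ/mol): K 3052, C 2353, Ca 1145.
So the second ionization energies run Ca < C < K.

Ca, C, K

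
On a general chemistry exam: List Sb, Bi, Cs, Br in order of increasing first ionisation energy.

Cs < Bi < Sb < Br

Br is in period 4, group 17; Sb is in period 5, group 15; Cs is in period 6, group 1; Bi is in period 6, group 15.
Across a period the outer electron is held more tightly (higher IE₁); down a group it sits in a higher shell, more shielded, and comes off more easily.
Here both period and group differ, so the two effects have to be weighed against each other.
Bi > Cs: Bi lies to the right of Cs in period 6, so the across-period effect alone puts Bi higher.
Sb > Bi: they share group 15; the group trend gives Sb the larger value.
Br > Sb: relative to Sb, both the across-period and down-group shifts push Br's first ionization energy up.
For reference (kJ/mol): Br 1140, Sb 831, Cs 376, Bi 703.
So from lowest to highest: Cs < Bi < Sb < Br.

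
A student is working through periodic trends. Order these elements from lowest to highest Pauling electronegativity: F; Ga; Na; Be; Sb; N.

Na < Be < Ga < Sb < N < F

Be is in period 2, group 2; N is in period 2, group 15; F is in period 2, group 17; Na is in period 3, group 1; Ga is in period 4, group 13; Sb is in period 5, group 15.
Smaller atoms with higher effective nuclear charge are more electronegative.
Neither a single period nor a single group — weigh both effects.
Be > Na: both effects reinforce here, so Be is clearly the higher of the two.
Ga > Be: period and group pull opposite ways; the across-period shift dominates (1.81 vs 1.57).
Sb > Ga: the two effects oppose for this pair; the across-period effect wins (2.05 vs 1.81).
N > Sb: N sits above Sb in group 15, so the down-group effect alone puts N higher.
F > N: both are in period 2; the period trend gives F the larger value.
For reference (Pauling): Be 1.57, N 3.04, F 3.98, Na 0.93, Ga 1.81, Sb 2.05.
So from lowest to highest: Na < Be < Ga < Sb < N < F.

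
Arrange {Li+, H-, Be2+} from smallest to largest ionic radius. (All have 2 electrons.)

All of these have 2 electrons, so size is governed by nuclear charge alone: the more protons, the stronger the pull on the same electron cloud, and the smaller the ion.
Nuclear charges: Be2+ (Z=4), Li+ (Z=3), H- (Z=1).
Smallest to largest: Be2+ < Li+ < H-.

Be2+ < Li+ < H-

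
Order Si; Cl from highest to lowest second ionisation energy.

Consider each +1 ion: Si⁺ still has 3 valence electrons; Cl⁺ still has 6 valence electrons.
All are still removing valence electrons, so compare the +1 ions as you would atoms: IE_2 generally rises across a period (higher Z_eff) and falls down a group (larger shell), subject to the usual subshell exceptions.
Valence configurations: Si⁺ [Ne]3s²3p¹, Cl⁺ [Ne]3s²3p⁴.
The numbers (kJ/mol): Si 1577, Cl 2298.
Overall IE_2 order: Si < Cl.

Cl > Si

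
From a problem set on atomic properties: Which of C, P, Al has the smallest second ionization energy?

Consider each +1 ion: C⁺ still has 3 valence electrons; P⁺ still has 4 valence electrons; Al⁺ still has 2 valence electrons.
All are still removing valence electrons, so compare the +1 ions as you would atoms: IE_2 generally rises across a period (higher Z_eff) and falls down a group (larger shell), subject to the usual subshell exceptions.
Valence configurations: C⁺ [He]2s²2p¹, P⁺ [Ne]3s²3p², Al⁺ [Ne]3s².
Approximate IE_2 values (kJ/mol): C 2353, P 1907, Al 1817.
Hence IE_2: Al < P < C.

Al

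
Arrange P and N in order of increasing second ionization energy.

P < N

Consider each +1 ion: P⁺ still has 4 valence electrons; N⁺ still has 4 valence electrons.
All are still removing valence electrons, so compare the +1 ions as you would atoms: IE_2 generally rises across a period (higher Z_eff) and falls down a group (larger shell), subject to the usual subshell exceptions.
Valence configurations: P⁺ [Ne]3s²3p², N⁺ [He]2s²2p².
Approximate IE_2 values (kJ/mol): P 1907, N 2856.
Putting it together, IE_2: P < N.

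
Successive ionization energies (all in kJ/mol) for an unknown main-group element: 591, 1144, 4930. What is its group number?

Look for the largest jump between consecutive ionization energies: IE3/IE2 ≈ 4.3, far larger than any earlier ratio.
That jump marks the point where a core electron is being removed. So the atom has 2 valence electrons.
A main-group element with 2 valence electrons is in group 2.

Group 2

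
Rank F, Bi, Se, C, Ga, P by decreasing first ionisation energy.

C is in period 2, group 14; F is in period 2, group 17; P is in period 3, group 15; Ga is in period 4, group 13; Se is in period 4, group 16; Bi is in period 6, group 15.
IE₁ increases left→right with effective nuclear charge and decreases top→bottom as the valence shell moves farther out.
Neither a single period nor a single group — weigh both effects.
Bi > Ga: the two effects oppose for this pair; the across-period effect wins (703 vs 579 kJ/mol).
Se > Bi: relative to Bi, both the across-period and down-group shifts push Se's first ionization energy up.
P > Se: the two effects oppose for this pair; the down-group effect wins (1012 vs 941 kJ/mol).
C > P: the two effects oppose for this pair; the down-group effect wins (1086 vs 1012 kJ/mol).
F > C: F lies to the right of C in period 2, so the across-period effect alone puts F higher.
Approximate values (kJ/mol): C 1086, F 1681, P 1012, Ga 579, Se 941, Bi 703.
So from highest to lowest: F > C > P > Se > Bi > Ga.

F, C, P, Se, Bi, Ga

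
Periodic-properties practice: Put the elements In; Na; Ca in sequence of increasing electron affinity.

Na is in period 3, group 1; Ca is in period 4, group 2; In is in period 5, group 13.
Atoms with high Z_eff and room in the valence shell (especially the halogens) have the most exothermic electron affinities.
A diagonal step moves right (one effect) and down (the opposite effect) at once.
In > Ca: period and group pull opposite ways; the across-period shift dominates (29 vs 2 kJ/mol).
Na > In: period and group pull opposite ways; the down-group shift dominates (53 vs 29 kJ/mol).
Tabulated electron affinity (kJ/mol): Na 53, Ca 2, In 29.
So from lowest to highest: Ca < In < Na.

Ca, In, Na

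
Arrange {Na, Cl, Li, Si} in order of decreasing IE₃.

Li > Na > Cl > Si

IE_3 is the cost of taking one more electron from the +2 cation: Na²⁺ is already 1 electron into the core; Cl²⁺ still has 5 valence electrons; Li²⁺ is already 1 electron into the core; Si²⁺ still has 2 valence electrons.
Pulling an electron out of a noble-gas core costs far more than removing a remaining valence electron, so Na and Li sit at the high end of IE_3.
Valence configurations: Cl²⁺ [Ne]3s²3p³, Si²⁺ [Ne]3s².
Approximate IE_3 values (kJ/mol): Na 6910, Cl 3822, Li 11815, Si 3232.
Hence IE_3: Si < Cl < Na < Li.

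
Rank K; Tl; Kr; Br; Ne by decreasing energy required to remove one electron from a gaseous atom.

Ne is in period 2, group 18; K is in period 4, group 1; Br is in period 4, group 17; Kr is in period 4, group 18; Tl is in period 6, group 13.
Across a period the outer electron is held more tightly (higher IE₁); down a group it sits in a higher shell, more shielded, and comes off more easily.
Neither a single period nor a single group — weigh both effects.
Tl > K: the two effects oppose for this pair; the across-period effect wins (589 vs 419 kJ/mol).
Br > Tl: both effects reinforce here, so Br is clearly the higher of the two.
Kr > Br: both are in period 4; the period trend gives Kr the larger value.
Ne > Kr: they share group 18; the group trend gives Ne the larger value.
Tabulated first ionization energy (kJ/mol): Ne 2081, K 419, Br 1140, Kr 1351, Tl 589.
So from highest to lowest: Ne > Kr > Br > Tl > K.

Ne > Kr > Br > Tl > K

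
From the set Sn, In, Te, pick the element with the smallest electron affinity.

In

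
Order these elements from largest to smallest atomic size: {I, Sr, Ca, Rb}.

Rb > Sr > Ca > I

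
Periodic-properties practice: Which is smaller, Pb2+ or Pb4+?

Pb4+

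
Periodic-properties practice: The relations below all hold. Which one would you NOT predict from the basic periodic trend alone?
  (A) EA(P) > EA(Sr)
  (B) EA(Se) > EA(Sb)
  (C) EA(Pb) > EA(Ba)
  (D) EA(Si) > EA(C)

(D)

The general trend: electron affinity increases across a period and decreases down a group.
(A) P (period 3, group 15) vs Sr (period 5, group 2): the stated order agrees with the simple trend.
(B) Se (period 4, group 16) vs Sb (period 5, group 15): the stated order agrees with the simple trend.
(C) Pb (period 6, group 14) vs Ba (period 6, group 2): the stated order agrees with the simple trend.
(D) Si (period 3, group 14) vs C (period 2, group 14): the stated order contradicts the simple trend.
The exception is (D): Si's larger, more diffuse 3p orbitals accept an added electron slightly more readily than C's compact 2p.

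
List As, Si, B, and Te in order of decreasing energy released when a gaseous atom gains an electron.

B is in period 2, group 13; Si is in period 3, group 14; As is in period 4, group 15; Te is in period 5, group 16.
Electron affinity generally becomes more exothermic across a period toward the halogens and less exothermic down a group.
These sit on a diagonal, where the across-period and down-group effects partly cancel.
As > B: the two effects oppose for this pair; the across-period effect wins (78 vs 27 kJ/mol).
Si > As: the two effects oppose for this pair; the down-group effect wins (134 vs 78 kJ/mol).
Te > Si: period and group pull opposite ways; the across-period shift dominates (190 vs 134 kJ/mol).
For reference (kJ/mol): B 27, Si 134, As 78, Te 190.
So from highest to lowest: Te > Si > As > B.

Te, Si, As, B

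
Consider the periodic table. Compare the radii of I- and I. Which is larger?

I-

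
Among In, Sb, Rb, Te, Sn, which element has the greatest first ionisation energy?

Across a period the outer electron is held more tightly (higher IE₁); down a group it sits in a higher shell, more shielded, and comes off more easily.
All lie in period 5, so first ionization energy increases left to right.
The greatest first ionisation energy among these belongs to Te.

Te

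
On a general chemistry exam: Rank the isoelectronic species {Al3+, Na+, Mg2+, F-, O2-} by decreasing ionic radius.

O2- > F- > Na+ > Mg2+ > Al3+

All of these have 10 electrons, so size is governed by nuclear charge alone: the more protons, the stronger the pull on the same electron cloud, and the smaller the ion.
Nuclear charges: Al3+ (Z=13), Mg2+ (Z=12), Na+ (Z=11), F- (Z=9), O2- (Z=8).
Largest to smallest: O2- > F- > Na+ > Mg2+ > Al3+.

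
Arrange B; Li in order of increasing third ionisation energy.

After 2 electrons have been removed, what remains? B²⁺ still has 1 valence electron; Li²⁺ is already 1 electron into the core.
Pulling an electron out of a noble-gas core costs far more than removing a remaining valence electron, so Li sits at the high end of IE_3.
The numbers (kJ/mol): B 3660, Li 11815.
So the third ionization energies run B < Li.

B < Li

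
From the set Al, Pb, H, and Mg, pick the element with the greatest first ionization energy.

H

H is in period 1, group 1; Mg is in period 3, group 2; Al is in period 3, group 13; Pb is in period 6, group 14.
IE₁ increases left→right with effective nuclear charge and decreases top→bottom as the valence shell moves farther out.
Here both period and group differ, so the two effects have to be weighed against each other.
Pb > Al: period and group pull opposite ways; the across-period shift dominates (716 vs 578 kJ/mol).
Mg > Pb: period and group pull opposite ways; the down-group shift dominates (738 vs 716 kJ/mol).
H > Mg: the two effects oppose for this pair; the down-group effect wins (1312 vs 738 kJ/mol).
Note the exception: Mg has a higher first ionization energy than Al, contrary to the simple trend — Al's single 3p electron is easier to remove than one from Mg's filled 3s².
Tabulated first ionization energy (kJ/mol): H 1312, Mg 738, Al 578, Pb 716.
The greatest first ionization energy among these belongs to H.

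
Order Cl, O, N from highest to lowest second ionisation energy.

O > N > Cl

The second ionization energy removes an electron from the +1 ion. For each element: Cl⁺ still has 6 valence electrons; O⁺ still has 5 valence electrons; N⁺ still has 4 valence electrons.
All are still removing valence electrons, so compare the +1 ions as you would atoms: IE_2 generally rises across a period (higher Z_eff) and falls down a group (larger shell), subject to the usual subshell exceptions.
Valence configurations: Cl⁺ [Ne]3s²3p⁴, O⁺ [He]2s²2p³, N⁺ [He]2s²2p².
The numbers (kJ/mol): Cl 2298, O 3388, N 2856.
Hence IE_2: Cl < N < O.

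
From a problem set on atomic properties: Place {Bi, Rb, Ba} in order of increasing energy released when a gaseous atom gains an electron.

Rb is in period 5, group 1; Ba is in period 6, group 2; Bi is in period 6, group 15.
Atoms with high Z_eff and room in the valence shell (especially the halogens) have the most exothermic electron affinities.
These span different periods and groups, so the two trends combine.
Rb > Ba: period and group pull opposite ways; the down-group shift dominates (47 vs 14 kJ/mol).
Bi > Rb: the two effects oppose for this pair; the across-period effect wins (91 vs 47 kJ/mol).
Tabulated electron affinity (kJ/mol): Rb 47, Ba 14, Bi 91.
So from lowest to highest: Ba < Rb < Bi.

Ba < Rb < Bi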